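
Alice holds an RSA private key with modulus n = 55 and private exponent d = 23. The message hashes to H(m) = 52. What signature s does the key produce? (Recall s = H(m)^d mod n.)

28

(H(m))^2 ≡ 52^2 = 2704 ≡ 9
(H(m))^4 ≡ 9^2 = 81 ≡ 26
(H(m))^8 ≡ 26^2 = 676 ≡ 16
(H(m))^16 ≡ 16^2 = 256 ≡ 36
23 = 16 + 4 + 2 + 1, so (H(m))^23 ≡ 36·26·9·52 ≡ 28 (mod 55)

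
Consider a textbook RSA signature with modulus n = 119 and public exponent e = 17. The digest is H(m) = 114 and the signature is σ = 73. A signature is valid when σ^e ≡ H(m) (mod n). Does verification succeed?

σ^2 ≡ 73^2 = 5329 ≡ 93
σ^4 ≡ 93^2 = 8649 ≡ 81
σ^8 ≡ 81^2 = 6561 ≡ 16
σ^16 ≡ 16^2 = 256 ≡ 18
17 = 16 + 1, so σ^17 ≡ 18·73 ≡ 5 (mod 119)
σ^17 mod 119 = 5, but H(m) = 114.

fails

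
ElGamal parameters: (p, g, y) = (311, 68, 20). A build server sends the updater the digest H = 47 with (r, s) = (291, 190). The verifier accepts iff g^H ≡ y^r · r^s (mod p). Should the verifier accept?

reject

Left side g^H mod p:
Squares mod 311: 68^1≡68, 68^2≡270, 68^4≡126, 68^8≡15, 68^16≡225, 68^32≡243
47 = 32 + 8 + 4 + 2 + 1, so 68^47 ≡ 243·15·126·270·68 ≡ 86 (mod 311)
Right side y^r · r^s mod p:
Squares mod 311: 20^1≡20, 20^2≡89, 20^4≡146, 20^8≡168, 20^16≡234, 20^32≡20, 20^64≡89, 20^128≡146, 20^256≡168
291 = 256 + 32 + 2 + 1, so 20^291 ≡ 168·20·89·20 ≡ 270 (mod 311)
Squares mod 311: 291^1≡291, 291^2≡89, 291^4≡146, 291^8≡168, 291^16≡234, 291^32≡20, 291^64≡89, 291^128≡146
190 = 128 + 32 + 16 + 8 + 4 + 2, so 291^190 ≡ 146·20·234·168·146·89 ≡ 146 (mod 311)
270·146 = 39420 ≡ 234 (mod 311)
86 ≠ 234, so verification fails.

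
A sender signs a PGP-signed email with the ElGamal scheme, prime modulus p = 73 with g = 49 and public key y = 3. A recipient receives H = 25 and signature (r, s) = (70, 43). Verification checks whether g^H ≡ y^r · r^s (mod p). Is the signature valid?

Left side g^H mod p:
49^25 mod 73 = 49
Right side y^r · r^s mod p:
3^70 mod 73 = 65
70^43 mod 73 = 3
65·3 = 195 ≡ 49 (mod 73)
49 ≡ 49 (mod 73), so the signature is genuine.

valid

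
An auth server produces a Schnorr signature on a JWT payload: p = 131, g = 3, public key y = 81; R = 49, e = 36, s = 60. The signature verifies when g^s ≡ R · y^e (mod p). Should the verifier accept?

accept

g^s mod p:
3^60 mod 131 = 62
R · y^e mod p:
81^36 mod 131 = 28
49·28 = 1372 ≡ 62 (mod 131)
62 ≡ 62 (mod 131); signature holds.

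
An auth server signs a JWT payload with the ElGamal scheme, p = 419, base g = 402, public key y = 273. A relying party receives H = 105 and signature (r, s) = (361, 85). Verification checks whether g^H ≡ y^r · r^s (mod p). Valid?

Left side g^H mod p:
402^2 = 161604 ≡ 289
402^4 ≡ 289^2 = 83521 ≡ 140
402^8 ≡ 140^2 = 19600 ≡ 326
402^16 ≡ 326^2 = 106276 ≡ 269
402^32 ≡ 269^2 = 72361 ≡ 293
402^64 ≡ 293^2 = 85849 ≡ 373
105 = 64 + 32 + 8 + 1, so 402^105 ≡ 373·293·326·402 ≡ 365 (mod 419)
Right side y^r · r^s mod p:
273^2 = 74529 ≡ 366
273^4 ≡ 366^2 = 133956 ≡ 295
273^8 ≡ 295^2 = 87025 ≡ 292
273^16 ≡ 292^2 = 85264 ≡ 207
273^32 ≡ 207^2 = 42849 ≡ 111
273^64 ≡ 111^2 = 12321 ≡ 170
273^128 ≡ 170^2 = 28900 ≡ 408
273^256 ≡ 408^2 = 166464 ≡ 121
361 = 256 + 64 + 32 + 8 + 1, so 273^361 ≡ 121·170·111·292·273 ≡ 69 (mod 419)
361^2 = 130321 ≡ 12
361^4 ≡ 12^2 = 144
361^8 ≡ 144^2 = 20736 ≡ 205
361^16 ≡ 205^2 = 42025 ≡ 125
361^32 ≡ 125^2 = 15625 ≡ 122
361^64 ≡ 122^2 = 14884 ≡ 219
85 = 64 + 16 + 4 + 1, so 361^85 ≡ 219·125·144·361 ≡ 149 (mod 419)
69·149 = 10281 ≡ 225 (mod 419)
365 ≠ 225, so verification fails.

no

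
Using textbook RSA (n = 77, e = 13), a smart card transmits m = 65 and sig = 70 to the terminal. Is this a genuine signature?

forged

Squares mod 77: sig^1≡70, sig^2≡49, sig^4≡14, sig^8≡42
13 = 8 + 4 + 1, so sig^13 ≡ 42·14·70 ≡ 42 (mod 77)
sig^13 mod 77 = 42, but m = 65.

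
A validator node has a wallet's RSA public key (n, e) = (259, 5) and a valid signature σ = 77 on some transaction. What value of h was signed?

21

σ^2 ≡ 77^2 = 5929 ≡ 231
σ^4 ≡ 231^2 = 53361 ≡ 7
5 = 4 + 1, so σ^5 ≡ 7·77 ≡ 21 (mod 259)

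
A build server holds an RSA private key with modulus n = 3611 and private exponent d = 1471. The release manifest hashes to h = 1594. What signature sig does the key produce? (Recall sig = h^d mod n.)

Squares mod 3611: h^1≡1594, h^2≡2303, h^4≡2861, h^8≡2795, h^16≡1432, h^32≡3187, h^64≡2837, h^128≡3261, h^256≡3337, h^512≡2856, h^1024≡3098
1471 = 1024 + 256 + 128 + 32 + 16 + 8 + 4 + 2 + 1, so h^1471 ≡ 3098·3337·3261·3187·1432·2795·2861·2303·1594 ≡ 402 (mod 3611)

402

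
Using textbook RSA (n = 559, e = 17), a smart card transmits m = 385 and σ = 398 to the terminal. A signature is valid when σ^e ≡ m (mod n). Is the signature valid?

σ^2 ≡ 398^2 = 158404 ≡ 207
σ^4 ≡ 207^2 = 42849 ≡ 365
σ^8 ≡ 365^2 = 133225 ≡ 183
σ^16 ≡ 183^2 = 33489 ≡ 508
17 = 16 + 1, so σ^17 ≡ 508·398 ≡ 385 (mod 559)
σ^17 mod 559 = 385 matches m.

valid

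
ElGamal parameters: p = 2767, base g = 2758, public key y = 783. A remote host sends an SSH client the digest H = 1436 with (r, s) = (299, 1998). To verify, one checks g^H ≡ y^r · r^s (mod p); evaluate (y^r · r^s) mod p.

783^2 = 613089 ≡ 1582
783^4 ≡ 1582^2 = 2502724 ≡ 1356
783^8 ≡ 1356^2 = 1838736 ≡ 1448
783^16 ≡ 1448^2 = 2096704 ≡ 2085
783^32 ≡ 2085^2 = 4347225 ≡ 268
783^64 ≡ 268^2 = 71824 ≡ 2649
783^128 ≡ 2649^2 = 7017201 ≡ 89
783^256 ≡ 89^2 = 7921 ≡ 2387
299 = 256 + 32 + 8 + 2 + 1, so 783^299 ≡ 2387·268·1448·1582·783 ≡ 1273 (mod 2767)
299^2 = 89401 ≡ 857
299^4 ≡ 857^2 = 734449 ≡ 1194
299^8 ≡ 1194^2 = 1425636 ≡ 631
299^16 ≡ 631^2 = 398161 ≡ 2480
299^32 ≡ 2480^2 = 6150400 ≡ 2126
299^64 ≡ 2126^2 = 4519876 ≡ 1365
299^128 ≡ 1365^2 = 1863225 ≡ 1034
299^256 ≡ 1034^2 = 1069156 ≡ 1094
299^512 ≡ 1094^2 = 1196836 ≡ 1492
299^1024 ≡ 1492^2 = 2226064 ≡ 1396
1998 = 1024 + 512 + 256 + 128 + 64 + 8 + 4 + 2, so 299^1998 ≡ 1396·1492·1094·1034·1365·631·1194·857 ≡ 1305 (mod 2767)
y^r · r^s ≡ 1273·1305 = 1661265 ≡ 1065 (mod 2767)

1065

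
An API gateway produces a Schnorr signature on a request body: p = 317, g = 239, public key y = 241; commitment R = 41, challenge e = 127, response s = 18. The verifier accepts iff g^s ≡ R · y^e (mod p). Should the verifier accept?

g^s mod p:
Squares mod 317: 239^1≡239, 239^2≡61, 239^4≡234, 239^8≡232, 239^16≡251
18 = 16 + 2, so 239^18 ≡ 251·61 ≡ 95 (mod 317)
R · y^e mod p:
Squares mod 317: 241^1≡241, 241^2≡70, 241^4≡145, 241^8≡103, 241^16≡148, 241^32≡31, 241^64≡10
127 = 64 + 32 + 16 + 8 + 4 + 2 + 1, so 241^127 ≡ 10·31·148·103·145·70·241 ≡ 299 (mod 317)
41·299 = 12259 ≡ 213 (mod 317)
95 ≠ 213; the check fails.

reject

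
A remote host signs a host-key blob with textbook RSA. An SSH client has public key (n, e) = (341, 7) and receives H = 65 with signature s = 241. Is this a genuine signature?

genuine

s^2 ≡ 241^2 = 58081 ≡ 111
s^4 ≡ 111^2 = 12321 ≡ 45
7 = 4 + 2 + 1, so s^7 ≡ 45·111·241 ≡ 65 (mod 341)
65 = H, so the signature checks out.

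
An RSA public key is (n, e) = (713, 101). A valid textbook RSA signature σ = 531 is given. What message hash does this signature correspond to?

4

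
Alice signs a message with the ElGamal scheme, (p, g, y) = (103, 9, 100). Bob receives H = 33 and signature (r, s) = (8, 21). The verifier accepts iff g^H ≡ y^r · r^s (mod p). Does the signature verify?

Left side g^H mod p:
9^2 = 81
9^4 ≡ 81^2 = 6561 ≡ 72
9^8 ≡ 72^2 = 5184 ≡ 34
9^16 ≡ 34^2 = 1156 ≡ 23
9^32 ≡ 23^2 = 529 ≡ 14
33 = 32 + 1, so 9^33 ≡ 14·9 ≡ 23 (mod 103)
Right side y^r · r^s mod p:
100^2 = 10000 ≡ 9
100^4 ≡ 9^2 = 81
100^8 ≡ 81^2 = 6561 ≡ 72
8^2 = 64
8^4 ≡ 64^2 = 4096 ≡ 79
8^8 ≡ 79^2 = 6241 ≡ 61
8^16 ≡ 61^2 = 3721 ≡ 13
21 = 16 + 4 + 1, so 8^21 ≡ 13·79·8 ≡ 79 (mod 103)
72·79 = 5688 ≡ 23 (mod 103)
23 ≡ 23 (mod 103), so the signature is genuine.

verifies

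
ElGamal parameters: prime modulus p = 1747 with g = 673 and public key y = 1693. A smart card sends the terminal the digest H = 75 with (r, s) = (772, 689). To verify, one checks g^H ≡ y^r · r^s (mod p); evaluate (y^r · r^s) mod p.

1708

1693^2 = 2866249 ≡ 1169
1693^4 ≡ 1169^2 = 1366561 ≡ 407
1693^8 ≡ 407^2 = 165649 ≡ 1431
1693^16 ≡ 1431^2 = 2047761 ≡ 277
1693^32 ≡ 277^2 = 76729 ≡ 1608
1693^64 ≡ 1608^2 = 2585664 ≡ 104
1693^128 ≡ 104^2 = 10816 ≡ 334
1693^256 ≡ 334^2 = 111556 ≡ 1495
1693^512 ≡ 1495^2 = 2235025 ≡ 612
772 = 512 + 256 + 4, so 1693^772 ≡ 612·1495·407 ≡ 542 (mod 1747)
772^2 = 595984 ≡ 257
772^4 ≡ 257^2 = 66049 ≡ 1410
772^8 ≡ 1410^2 = 1988100 ≡ 14
772^16 ≡ 14^2 = 196
772^32 ≡ 196^2 = 38416 ≡ 1729
772^64 ≡ 1729^2 = 2989441 ≡ 324
772^128 ≡ 324^2 = 104976 ≡ 156
772^256 ≡ 156^2 = 24336 ≡ 1625
772^512 ≡ 1625^2 = 2640625 ≡ 908
689 = 512 + 128 + 32 + 16 + 1, so 772^689 ≡ 908·156·1729·196·772 ≡ 925 (mod 1747)
y^r · r^s ≡ 542·925 = 501350 ≡ 1708 (mod 1747)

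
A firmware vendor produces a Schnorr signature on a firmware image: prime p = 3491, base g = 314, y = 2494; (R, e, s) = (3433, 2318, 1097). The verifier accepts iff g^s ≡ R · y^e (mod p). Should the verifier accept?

g^s mod p:
314^2 = 98596 ≡ 848
314^4 ≡ 848^2 = 719104 ≡ 3449
314^8 ≡ 3449^2 = 11895601 ≡ 1764
314^16 ≡ 1764^2 = 3111696 ≡ 1215
314^32 ≡ 1215^2 = 1476225 ≡ 3023
314^64 ≡ 3023^2 = 9138529 ≡ 2582
314^128 ≡ 2582^2 = 6666724 ≡ 2405
314^256 ≡ 2405^2 = 5784025 ≡ 2929
314^512 ≡ 2929^2 = 8579041 ≡ 1654
314^1024 ≡ 1654^2 = 2735716 ≡ 2263
1097 = 1024 + 64 + 8 + 1, so 314^1097 ≡ 2263·2582·1764·314 ≡ 2283 (mod 3491)
R · y^e mod p:
2494^2 = 6220036 ≡ 2565
2494^4 ≡ 2565^2 = 6579225 ≡ 2181
2494^8 ≡ 2181^2 = 4756761 ≡ 2019
2494^16 ≡ 2019^2 = 4076361 ≡ 2364
2494^32 ≡ 2364^2 = 5588496 ≡ 2896
2494^64 ≡ 2896^2 = 8386816 ≡ 1434
2494^128 ≡ 1434^2 = 2056356 ≡ 157
2494^256 ≡ 157^2 = 24649 ≡ 212
2494^512 ≡ 212^2 = 44944 ≡ 3052
2494^1024 ≡ 3052^2 = 9314704 ≡ 716
2494^2048 ≡ 716^2 = 512656 ≡ 2970
2318 = 2048 + 256 + 8 + 4 + 2, so 2494^2318 ≡ 2970·212·2019·2181·2565 ≡ 1345 (mod 3491)
3433·1345 = 4617385 ≡ 2283 (mod 3491)
2283 ≡ 2283 (mod 3491); signature holds.

accept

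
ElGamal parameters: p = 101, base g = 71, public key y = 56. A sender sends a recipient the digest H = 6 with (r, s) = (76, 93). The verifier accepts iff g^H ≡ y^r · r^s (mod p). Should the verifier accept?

Left side g^H mod p:
71^2 = 5041 ≡ 92
71^4 ≡ 92^2 = 8464 ≡ 81
6 = 4 + 2, so 71^6 ≡ 81·92 ≡ 79 (mod 101)
Right side y^r · r^s mod p:
56^2 = 3136 ≡ 5
56^4 ≡ 5^2 = 25
56^8 ≡ 25^2 = 625 ≡ 19
56^16 ≡ 19^2 = 361 ≡ 58
56^32 ≡ 58^2 = 3364 ≡ 31
56^64 ≡ 31^2 = 961 ≡ 52
76 = 64 + 8 + 4, so 56^76 ≡ 52·19·25 ≡ 56 (mod 101)
76^2 = 5776 ≡ 19
76^4 ≡ 19^2 = 361 ≡ 58
76^8 ≡ 58^2 = 3364 ≡ 31
76^16 ≡ 31^2 = 961 ≡ 52
76^32 ≡ 52^2 = 2704 ≡ 78
76^64 ≡ 78^2 = 6084 ≡ 24
93 = 64 + 16 + 8 + 4 + 1, so 76^93 ≡ 24·52·31·58·76 ≡ 22 (mod 101)
56·22 = 1232 ≡ 20 (mod 101)
79 ≠ 20, so verification fails.

reject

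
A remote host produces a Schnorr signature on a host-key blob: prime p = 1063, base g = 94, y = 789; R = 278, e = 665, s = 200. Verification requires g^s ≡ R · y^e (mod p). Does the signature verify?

g^s mod p:
94^200 mod 1063 = 13
R · y^e mod p:
789^665 mod 1063 = 692
278·692 = 192376 ≡ 1036 (mod 1063)
13 ≠ 1036; the check fails.

does not verify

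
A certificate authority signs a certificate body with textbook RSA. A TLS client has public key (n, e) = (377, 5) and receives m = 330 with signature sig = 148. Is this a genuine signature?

genuine

sig^2 ≡ 148^2 = 21904 ≡ 38
sig^4 ≡ 38^2 = 1444 ≡ 313
5 = 4 + 1, so sig^5 ≡ 313·148 ≡ 330 (mod 377)
sig^5 mod 377 = 330 matches m.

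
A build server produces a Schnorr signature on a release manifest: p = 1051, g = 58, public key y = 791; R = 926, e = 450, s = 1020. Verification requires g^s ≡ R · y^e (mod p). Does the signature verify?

does not verify

g^s mod p:
58^2 = 3364 ≡ 211
58^4 ≡ 211^2 = 44521 ≡ 379
58^8 ≡ 379^2 = 143641 ≡ 705
58^16 ≡ 705^2 = 497025 ≡ 953
58^32 ≡ 953^2 = 908209 ≡ 145
58^64 ≡ 145^2 = 21025 ≡ 5
58^128 ≡ 5^2 = 25
58^256 ≡ 25^2 = 625
58^512 ≡ 625^2 = 390625 ≡ 704
1020 = 512 + 256 + 128 + 64 + 32 + 16 + 8 + 4, so 58^1020 ≡ 704·625·25·5·145·953·705·379 ≡ 864 (mod 1051)
R · y^e mod p:
791^2 = 625681 ≡ 336
791^4 ≡ 336^2 = 112896 ≡ 439
791^8 ≡ 439^2 = 192721 ≡ 388
791^16 ≡ 388^2 = 150544 ≡ 251
791^32 ≡ 251^2 = 63001 ≡ 992
791^64 ≡ 992^2 = 984064 ≡ 328
791^128 ≡ 328^2 = 107584 ≡ 382
791^256 ≡ 382^2 = 145924 ≡ 886
450 = 256 + 128 + 64 + 2, so 791^450 ≡ 886·382·328·336 ≡ 845 (mod 1051)
926·845 = 782470 ≡ 526 (mod 1051)
864 ≠ 526; the check fails.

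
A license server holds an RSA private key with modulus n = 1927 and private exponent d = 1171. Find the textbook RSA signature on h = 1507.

h^2 ≡ 1507^2 = 2271049 ≡ 1043
h^4 ≡ 1043^2 = 1087849 ≡ 1021
h^8 ≡ 1021^2 = 1042441 ≡ 1861
h^16 ≡ 1861^2 = 3463321 ≡ 502
h^32 ≡ 502^2 = 252004 ≡ 1494
h^64 ≡ 1494^2 = 2232036 ≡ 570
h^128 ≡ 570^2 = 324900 ≡ 1164
h^256 ≡ 1164^2 = 1354896 ≡ 215
h^512 ≡ 215^2 = 46225 ≡ 1904
h^1024 ≡ 1904^2 = 3625216 ≡ 529
1171 = 1024 + 128 + 16 + 2 + 1, so h^1171 ≡ 529·1164·502·1043·1507 ≡ 1384 (mod 1927)

1384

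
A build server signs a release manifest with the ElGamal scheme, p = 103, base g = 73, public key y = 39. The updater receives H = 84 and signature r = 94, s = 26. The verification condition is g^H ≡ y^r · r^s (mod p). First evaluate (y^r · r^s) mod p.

79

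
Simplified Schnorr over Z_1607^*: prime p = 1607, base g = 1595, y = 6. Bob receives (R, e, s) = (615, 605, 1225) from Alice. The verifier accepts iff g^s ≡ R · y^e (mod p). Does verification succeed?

g^s mod p:
1595^2 = 2544025 ≡ 144
1595^4 ≡ 144^2 = 20736 ≡ 1452
1595^8 ≡ 1452^2 = 2108304 ≡ 1527
1595^16 ≡ 1527^2 = 2331729 ≡ 1579
1595^32 ≡ 1579^2 = 2493241 ≡ 784
1595^64 ≡ 784^2 = 614656 ≡ 782
1595^128 ≡ 782^2 = 611524 ≡ 864
1595^256 ≡ 864^2 = 746496 ≡ 848
1595^512 ≡ 848^2 = 719104 ≡ 775
1595^1024 ≡ 775^2 = 600625 ≡ 1214
1225 = 1024 + 128 + 64 + 8 + 1, so 1595^1225 ≡ 1214·864·782·1527·1595 ≡ 1300 (mod 1607)
R · y^e mod p:
6^2 = 36
6^4 ≡ 36^2 = 1296
6^8 ≡ 1296^2 = 1679616 ≡ 301
6^16 ≡ 301^2 = 90601 ≡ 609
6^32 ≡ 609^2 = 370881 ≡ 1271
6^64 ≡ 1271^2 = 1615441 ≡ 406
6^128 ≡ 406^2 = 164836 ≡ 922
6^256 ≡ 922^2 = 850084 ≡ 1588
6^512 ≡ 1588^2 = 2521744 ≡ 361
605 = 512 + 64 + 16 + 8 + 4 + 1, so 6^605 ≡ 361·406·609·301·1296·6 ≡ 381 (mod 1607)
615·381 = 234315 ≡ 1300 (mod 1607)
1300 ≡ 1300 (mod 1607); signature holds.

passes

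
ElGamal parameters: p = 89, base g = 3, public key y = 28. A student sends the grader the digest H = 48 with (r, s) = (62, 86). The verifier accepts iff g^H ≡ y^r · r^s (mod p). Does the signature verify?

verifies

Left side g^H mod p:
3^2 = 9
3^4 ≡ 9^2 = 81
3^8 ≡ 81^2 = 6561 ≡ 64
3^16 ≡ 64^2 = 4096 ≡ 2
3^32 ≡ 2^2 = 4
48 = 32 + 16, so 3^48 ≡ 4·2 ≡ 8 (mod 89)
Right side y^r · r^s mod p:
28^2 = 784 ≡ 72
28^4 ≡ 72^2 = 5184 ≡ 22
28^8 ≡ 22^2 = 484 ≡ 39
28^16 ≡ 39^2 = 1521 ≡ 8
28^32 ≡ 8^2 = 64
62 = 32 + 16 + 8 + 4 + 2, so 28^62 ≡ 64·8·39·22·72 ≡ 47 (mod 89)
62^2 = 3844 ≡ 17
62^4 ≡ 17^2 = 289 ≡ 22
62^8 ≡ 22^2 = 484 ≡ 39
62^16 ≡ 39^2 = 1521 ≡ 8
62^32 ≡ 8^2 = 64
62^64 ≡ 64^2 = 4096 ≡ 2
86 = 64 + 16 + 4 + 2, so 62^86 ≡ 2·8·22·17 ≡ 21 (mod 89)
47·21 = 987 ≡ 8 (mod 89)
8 ≡ 8 (mod 89), so the signature is genuine.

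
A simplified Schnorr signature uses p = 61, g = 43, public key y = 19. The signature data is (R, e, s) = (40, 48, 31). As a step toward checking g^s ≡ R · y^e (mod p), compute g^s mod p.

43^2 = 1849 ≡ 19
43^4 ≡ 19^2 = 361 ≡ 56
43^8 ≡ 56^2 = 3136 ≡ 25
43^16 ≡ 25^2 = 625 ≡ 15
31 = 16 + 8 + 4 + 2 + 1, so 43^31 ≡ 15·25·56·19·43 ≡ 18 (mod 61)

18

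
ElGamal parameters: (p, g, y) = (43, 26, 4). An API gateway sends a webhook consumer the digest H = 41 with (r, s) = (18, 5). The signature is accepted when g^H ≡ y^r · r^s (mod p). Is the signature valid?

Left side g^H mod p:
26^2 = 676 ≡ 31
26^4 ≡ 31^2 = 961 ≡ 15
26^8 ≡ 15^2 = 225 ≡ 10
26^16 ≡ 10^2 = 100 ≡ 14
26^32 ≡ 14^2 = 196 ≡ 24
41 = 32 + 8 + 1, so 26^41 ≡ 24·10·26 ≡ 5 (mod 43)
Right side y^r · r^s mod p:
4^2 = 16
4^4 ≡ 16^2 = 256 ≡ 41
4^8 ≡ 41^2 = 1681 ≡ 4
4^16 ≡ 4^2 = 16
18 = 16 + 2, so 4^18 ≡ 16·16 ≡ 41 (mod 43)
18^2 = 324 ≡ 23
18^4 ≡ 23^2 = 529 ≡ 13
5 = 4 + 1, so 18^5 ≡ 13·18 ≡ 19 (mod 43)
41·19 = 779 ≡ 5 (mod 43)
5 ≡ 5 (mod 43), so the signature is genuine.

valid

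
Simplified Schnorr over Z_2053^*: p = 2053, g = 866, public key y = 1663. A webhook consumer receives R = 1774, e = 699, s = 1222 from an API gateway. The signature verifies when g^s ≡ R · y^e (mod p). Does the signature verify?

verifies

g^s mod p:
866^2 = 749956 ≡ 611
866^4 ≡ 611^2 = 373321 ≡ 1728
866^8 ≡ 1728^2 = 2985984 ≡ 922
866^16 ≡ 922^2 = 850084 ≡ 142
866^32 ≡ 142^2 = 20164 ≡ 1687
866^64 ≡ 1687^2 = 2845969 ≡ 511
866^128 ≡ 511^2 = 261121 ≡ 390
866^256 ≡ 390^2 = 152100 ≡ 178
866^512 ≡ 178^2 = 31684 ≡ 889
866^1024 ≡ 889^2 = 790321 ≡ 1969
1222 = 1024 + 128 + 64 + 4 + 2, so 866^1222 ≡ 1969·390·511·1728·611 ≡ 847 (mod 2053)
R · y^e mod p:
1663^2 = 2765569 ≡ 178
1663^4 ≡ 178^2 = 31684 ≡ 889
1663^8 ≡ 889^2 = 790321 ≡ 1969
1663^16 ≡ 1969^2 = 3876961 ≡ 897
1663^32 ≡ 897^2 = 804609 ≡ 1886
1663^64 ≡ 1886^2 = 3556996 ≡ 1200
1663^128 ≡ 1200^2 = 1440000 ≡ 847
1663^256 ≡ 847^2 = 717409 ≡ 912
1663^512 ≡ 912^2 = 831744 ≡ 279
699 = 512 + 128 + 32 + 16 + 8 + 2 + 1, so 1663^699 ≡ 279·847·1886·897·1969·178·1663 ≡ 203 (mod 2053)
1774·203 = 360122 ≡ 847 (mod 2053)
847 ≡ 847 (mod 2053); signature holds.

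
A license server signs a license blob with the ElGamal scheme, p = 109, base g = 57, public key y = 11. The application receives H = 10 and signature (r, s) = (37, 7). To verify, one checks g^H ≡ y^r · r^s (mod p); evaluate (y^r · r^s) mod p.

11^2 = 121 ≡ 12
11^4 ≡ 12^2 = 144 ≡ 35
11^8 ≡ 35^2 = 1225 ≡ 26
11^16 ≡ 26^2 = 676 ≡ 22
11^32 ≡ 22^2 = 484 ≡ 48
37 = 32 + 4 + 1, so 11^37 ≡ 48·35·11 ≡ 59 (mod 109)
37^2 = 1369 ≡ 61
37^4 ≡ 61^2 = 3721 ≡ 15
7 = 4 + 2 + 1, so 37^7 ≡ 15·61·37 ≡ 65 (mod 109)
y^r · r^s ≡ 59·65 = 3835 ≡ 20 (mod 109)

20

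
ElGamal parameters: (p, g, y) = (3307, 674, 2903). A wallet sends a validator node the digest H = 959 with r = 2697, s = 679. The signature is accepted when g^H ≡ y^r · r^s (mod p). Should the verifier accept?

accept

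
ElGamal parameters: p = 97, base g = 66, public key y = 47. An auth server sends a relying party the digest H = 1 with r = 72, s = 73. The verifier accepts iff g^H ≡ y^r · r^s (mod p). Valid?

Left side g^H mod p:
66^1 mod 97 = 66
Right side y^r · r^s mod p:
47^2 = 2209 ≡ 75
47^4 ≡ 75^2 = 5625 ≡ 96
47^8 ≡ 96^2 = 9216 ≡ 1
47^16 ≡ 1^2 = 1
47^32 ≡ 1^2 = 1
47^64 ≡ 1^2 = 1
72 = 64 + 8, so 47^72 ≡ 1·1 ≡ 1 (mod 97)
72^2 = 5184 ≡ 43
72^4 ≡ 43^2 = 1849 ≡ 6
72^8 ≡ 6^2 = 36
72^16 ≡ 36^2 = 1296 ≡ 35
72^32 ≡ 35^2 = 1225 ≡ 61
72^64 ≡ 61^2 = 3721 ≡ 35
73 = 64 + 8 + 1, so 72^73 ≡ 35·36·72 ≡ 25 (mod 97)
1·25 = 25 ≡ 25 (mod 97)
66 ≠ 25, so verification fails.

no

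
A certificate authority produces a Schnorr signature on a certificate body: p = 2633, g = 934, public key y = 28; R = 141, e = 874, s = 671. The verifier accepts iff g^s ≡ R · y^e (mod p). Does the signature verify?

g^s mod p:
934^2 = 872356 ≡ 833
934^4 ≡ 833^2 = 693889 ≡ 1410
934^8 ≡ 1410^2 = 1988100 ≡ 185
934^16 ≡ 185^2 = 34225 ≡ 2629
934^32 ≡ 2629^2 = 6911641 ≡ 16
934^64 ≡ 16^2 = 256
934^128 ≡ 256^2 = 65536 ≡ 2344
934^256 ≡ 2344^2 = 5494336 ≡ 1898
934^512 ≡ 1898^2 = 3602404 ≡ 460
671 = 512 + 128 + 16 + 8 + 4 + 2 + 1, so 934^671 ≡ 460·2344·2629·185·1410·833·934 ≡ 880 (mod 2633)
R · y^e mod p:
28^2 = 784
28^4 ≡ 784^2 = 614656 ≡ 1167
28^8 ≡ 1167^2 = 1361889 ≡ 628
28^16 ≡ 628^2 = 394384 ≡ 2067
28^32 ≡ 2067^2 = 4272489 ≡ 1763
28^64 ≡ 1763^2 = 3108169 ≡ 1229
28^128 ≡ 1229^2 = 1510441 ≡ 1732
28^256 ≡ 1732^2 = 2999824 ≡ 837
28^512 ≡ 837^2 = 700569 ≡ 191
874 = 512 + 256 + 64 + 32 + 8 + 2, so 28^874 ≡ 191·837·1229·1763·628·784 ≡ 249 (mod 2633)
141·249 = 35109 ≡ 880 (mod 2633)
880 ≡ 880 (mod 2633); signature holds.

verifies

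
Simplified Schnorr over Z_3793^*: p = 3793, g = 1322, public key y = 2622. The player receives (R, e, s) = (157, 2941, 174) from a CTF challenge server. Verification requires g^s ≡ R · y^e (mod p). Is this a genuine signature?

forged

g^s mod p:
1322^174 mod 3793 = 2297
R · y^e mod p:
2622^2941 mod 3793 = 3764
157·3764 = 590948 ≡ 3033 (mod 3793)
2297 ≠ 3033; the check fails.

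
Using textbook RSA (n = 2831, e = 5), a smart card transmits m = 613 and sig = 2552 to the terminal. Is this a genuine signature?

Squares mod 2831: sig^1≡2552, sig^2≡1404, sig^4≡840
5 = 4 + 1, so sig^5 ≡ 840·2552 ≡ 613 (mod 2831)
Since 613 equals the digest 613, verification succeeds.

genuine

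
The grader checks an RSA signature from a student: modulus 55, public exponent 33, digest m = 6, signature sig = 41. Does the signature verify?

verifies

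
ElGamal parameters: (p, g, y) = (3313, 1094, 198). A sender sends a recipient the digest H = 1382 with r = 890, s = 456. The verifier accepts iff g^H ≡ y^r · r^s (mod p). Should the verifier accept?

Left side g^H mod p:
Squares mod 3313: 1094^1≡1094, 1094^2≡843, 1094^4≡1667, 1094^8≡2595, 1094^16≡2009, 1094^32≡847, 1094^64≡1801, 1094^128≡174, 1094^256≡459, 1094^512≡1962, 1094^1024≡3051
1382 = 1024 + 256 + 64 + 32 + 4 + 2, so 1094^1382 ≡ 3051·459·1801·847·1667·843 ≡ 2385 (mod 3313)
Right side y^r · r^s mod p:
Squares mod 3313: 198^1≡198, 198^2≡2761, 198^4≡3221, 198^8≡1838, 198^16≡2297, 198^32≡1913, 198^64≡2017, 198^128≡3238, 198^256≡2312, 198^512≡1475
890 = 512 + 256 + 64 + 32 + 16 + 8 + 2, so 198^890 ≡ 1475·2312·2017·1913·2297·1838·2761 ≡ 2396 (mod 3313)
Squares mod 3313: 890^1≡890, 890^2≡293, 890^4≡3024, 890^8≡696, 890^16≡718, 890^32≡2009, 890^64≡847, 890^128≡1801, 890^256≡174
456 = 256 + 128 + 64 + 8, so 890^456 ≡ 174·1801·847·696 ≡ 3256 (mod 3313)
2396·3256 = 7801376 ≡ 2574 (mod 3313)
2385 ≠ 2574, so verification fails.

reject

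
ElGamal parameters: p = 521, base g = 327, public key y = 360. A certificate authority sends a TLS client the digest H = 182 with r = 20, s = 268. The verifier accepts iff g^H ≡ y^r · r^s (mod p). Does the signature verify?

Left side g^H mod p:
Squares mod 521: 327^1≡327, 327^2≡124, 327^4≡267, 327^8≡433, 327^16≡450, 327^32≡352, 327^64≡427, 327^128≡500
182 = 128 + 32 + 16 + 4 + 2, so 327^182 ≡ 500·352·450·267·124 ≡ 104 (mod 521)
Right side y^r · r^s mod p:
Squares mod 521: 360^1≡360, 360^2≡392, 360^4≡490, 360^8≡440, 360^16≡309
20 = 16 + 4, so 360^20 ≡ 309·490 ≡ 320 (mod 521)
Squares mod 521: 20^1≡20, 20^2≡400, 20^4≡53, 20^8≡204, 20^16≡457, 20^32≡449, 20^64≡495, 20^128≡155, 20^256≡59
268 = 256 + 8 + 4, so 20^268 ≡ 59·204·53 ≡ 204 (mod 521)
320·204 = 65280 ≡ 155 (mod 521)
104 ≠ 155, so verification fails.

does not verify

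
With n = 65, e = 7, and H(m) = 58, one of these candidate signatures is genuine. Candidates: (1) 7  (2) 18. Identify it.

1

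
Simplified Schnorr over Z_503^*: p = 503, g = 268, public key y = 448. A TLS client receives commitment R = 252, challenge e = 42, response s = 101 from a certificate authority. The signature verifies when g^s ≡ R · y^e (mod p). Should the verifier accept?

g^s mod p:
268^101 mod 503 = 126
R · y^e mod p:
448^42 mod 503 = 252
252·252 = 63504 ≡ 126 (mod 503)
126 ≡ 126 (mod 503); signature holds.

accept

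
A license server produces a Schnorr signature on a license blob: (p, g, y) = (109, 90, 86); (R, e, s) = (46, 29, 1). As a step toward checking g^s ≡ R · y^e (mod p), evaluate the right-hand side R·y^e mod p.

90

86^2 = 7396 ≡ 93
86^4 ≡ 93^2 = 8649 ≡ 38
86^8 ≡ 38^2 = 1444 ≡ 27
86^16 ≡ 27^2 = 729 ≡ 75
29 = 16 + 8 + 4 + 1, so 86^29 ≡ 75·27·38·86 ≡ 92 (mod 109)
R · y^e ≡ 46·92 = 4232 ≡ 90 (mod 109)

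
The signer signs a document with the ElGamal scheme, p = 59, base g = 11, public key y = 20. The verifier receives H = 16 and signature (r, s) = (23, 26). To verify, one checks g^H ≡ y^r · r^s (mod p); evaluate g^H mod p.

11^2 = 121 ≡ 3
11^4 ≡ 3^2 = 9
11^8 ≡ 9^2 = 81 ≡ 22
11^16 ≡ 22^2 = 484 ≡ 12

12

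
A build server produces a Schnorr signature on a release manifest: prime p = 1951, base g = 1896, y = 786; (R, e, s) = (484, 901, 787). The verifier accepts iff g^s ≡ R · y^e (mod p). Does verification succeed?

passes

g^s mod p:
Squares mod 1951: 1896^1≡1896, 1896^2≡1074, 1896^4≡435, 1896^8≡1929, 1896^16≡484, 1896^32≡136, 1896^64≡937, 1896^128≡19, 1896^256≡361, 1896^512≡1555
787 = 512 + 256 + 16 + 2 + 1, so 1896^787 ≡ 1555·361·484·1074·1896 ≡ 1529 (mod 1951)
R · y^e mod p:
Squares mod 1951: 786^1≡786, 786^2≡1280, 786^4≡1511, 786^8≡451, 786^16≡497, 786^32≡1183, 786^64≡622, 786^128≡586, 786^256≡20, 786^512≡400
901 = 512 + 256 + 128 + 4 + 1, so 786^901 ≡ 400·20·586·1511·786 ≡ 1023 (mod 1951)
484·1023 = 495132 ≡ 1529 (mod 1951)
1529 ≡ 1529 (mod 1951); signature holds.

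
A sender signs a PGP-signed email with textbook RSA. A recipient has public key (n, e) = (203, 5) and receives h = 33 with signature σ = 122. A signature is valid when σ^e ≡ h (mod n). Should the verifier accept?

Squares mod 203: σ^1≡122, σ^2≡65, σ^4≡165
5 = 4 + 1, so σ^5 ≡ 165·122 ≡ 33 (mod 203)
σ^5 mod 203 = 33 matches h.

accept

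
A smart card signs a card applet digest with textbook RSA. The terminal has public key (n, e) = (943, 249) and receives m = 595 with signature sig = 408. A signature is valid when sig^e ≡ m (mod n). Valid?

yes

Squares mod 943: sig^1≡408, sig^2≡496, sig^4≡836, sig^8≡133, sig^16≡715, sig^32≡119, sig^64≡16, sig^128≡256
249 = 128 + 64 + 32 + 16 + 8 + 1, so sig^249 ≡ 256·16·119·715·133·408 ≡ 595 (mod 943)
sig^249 mod 943 = 595 matches m.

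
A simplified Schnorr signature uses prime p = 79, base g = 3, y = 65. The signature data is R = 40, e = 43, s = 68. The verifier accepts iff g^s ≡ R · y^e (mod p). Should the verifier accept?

accept

g^s mod p:
3^2 = 9
3^4 ≡ 9^2 = 81 ≡ 2
3^8 ≡ 2^2 = 4
3^16 ≡ 4^2 = 16
3^32 ≡ 16^2 = 256 ≡ 19
3^64 ≡ 19^2 = 361 ≡ 45
68 = 64 + 4, so 3^68 ≡ 45·2 ≡ 11 (mod 79)
R · y^e mod p:
65^2 = 4225 ≡ 38
65^4 ≡ 38^2 = 1444 ≡ 22
65^8 ≡ 22^2 = 484 ≡ 10
65^16 ≡ 10^2 = 100 ≡ 21
65^32 ≡ 21^2 = 441 ≡ 46
43 = 32 + 8 + 2 + 1, so 65^43 ≡ 46·10·38·65 ≡ 22 (mod 79)
40·22 = 880 ≡ 11 (mod 79)
11 ≡ 11 (mod 79); signature holds.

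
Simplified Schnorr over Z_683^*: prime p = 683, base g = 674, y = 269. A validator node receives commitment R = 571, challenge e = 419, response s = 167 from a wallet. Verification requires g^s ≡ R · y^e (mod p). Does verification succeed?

g^s mod p:
Squares mod 683: 674^1≡674, 674^2≡81, 674^4≡414, 674^8≡646, 674^16≡3, 674^32≡9, 674^64≡81, 674^128≡414
167 = 128 + 32 + 4 + 2 + 1, so 674^167 ≡ 414·9·414·81·674 ≡ 292 (mod 683)
R · y^e mod p:
Squares mod 683: 269^1≡269, 269^2≡646, 269^4≡3, 269^8≡9, 269^16≡81, 269^32≡414, 269^64≡646, 269^128≡3, 269^256≡9
419 = 256 + 128 + 32 + 2 + 1, so 269^419 ≡ 9·3·414·646·269 ≡ 602 (mod 683)
571·602 = 343742 ≡ 193 (mod 683)
292 ≠ 193; the check fails.

fails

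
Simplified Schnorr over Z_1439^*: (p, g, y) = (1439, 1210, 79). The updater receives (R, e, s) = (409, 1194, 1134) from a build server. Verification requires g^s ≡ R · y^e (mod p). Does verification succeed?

g^s mod p:
Squares mod 1439: 1210^1≡1210, 1210^2≡637, 1210^4≡1410, 1210^8≡841, 1210^16≡732, 1210^32≡516, 1210^64≡41, 1210^128≡242, 1210^256≡1004, 1210^512≡716, 1210^1024≡372
1134 = 1024 + 64 + 32 + 8 + 4 + 2, so 1210^1134 ≡ 372·41·516·841·1410·637 ≡ 1156 (mod 1439)
R · y^e mod p:
Squares mod 1439: 79^1≡79, 79^2≡485, 79^4≡668, 79^8≡134, 79^16≡688, 79^32≡1352, 79^64≡374, 79^128≡293, 79^256≡948, 79^512≡768, 79^1024≡1273
1194 = 1024 + 128 + 32 + 8 + 2, so 79^1194 ≡ 1273·293·1352·134·485 ≡ 228 (mod 1439)
409·228 = 93252 ≡ 1156 (mod 1439)
1156 ≡ 1156 (mod 1439); signature holds.

passes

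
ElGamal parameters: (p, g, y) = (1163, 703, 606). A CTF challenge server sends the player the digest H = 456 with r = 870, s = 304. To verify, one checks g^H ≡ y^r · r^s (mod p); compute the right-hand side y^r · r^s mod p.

606^870 mod 1163 = 10
870^304 mod 1163 = 1146
y^r · r^s ≡ 10·1146 = 11460 ≡ 993 (mod 1163)

993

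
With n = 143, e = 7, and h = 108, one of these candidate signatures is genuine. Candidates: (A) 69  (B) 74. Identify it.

A

Candidate A: Squares mod 143: 69^1≡69, 69^2≡42, 69^4≡48; 7 = 4 + 2 + 1, so 69^7 ≡ 48·42·69 ≡ 108 (mod 143)
  → matches h = 108
Candidate B: Squares mod 143: 74^1≡74, 74^2≡42, 74^4≡48; 7 = 4 + 2 + 1, so 74^7 ≡ 48·42·74 ≡ 35 (mod 143)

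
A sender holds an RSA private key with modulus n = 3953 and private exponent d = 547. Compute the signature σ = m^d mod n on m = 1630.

978

m^2 ≡ 1630^2 = 2656900 ≡ 484
m^4 ≡ 484^2 = 234256 ≡ 1029
m^8 ≡ 1029^2 = 1058841 ≡ 3390
m^16 ≡ 3390^2 = 11492100 ≡ 729
m^32 ≡ 729^2 = 531441 ≡ 1739
m^64 ≡ 1739^2 = 3024121 ≡ 76
m^128 ≡ 76^2 = 5776 ≡ 1823
m^256 ≡ 1823^2 = 3323329 ≡ 2809
m^512 ≡ 2809^2 = 7890481 ≡ 293
547 = 512 + 32 + 2 + 1, so m^547 ≡ 293·1739·484·1630 ≡ 978 (mod 3953)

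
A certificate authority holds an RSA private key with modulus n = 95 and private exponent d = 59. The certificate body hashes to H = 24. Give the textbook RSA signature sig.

9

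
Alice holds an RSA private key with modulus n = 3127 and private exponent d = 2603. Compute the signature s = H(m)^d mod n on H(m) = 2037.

2097

Squares mod 3127: (H(m))^1≡2037, (H(m))^2≡2967, (H(m))^4≡584, (H(m))^8≡213, (H(m))^16≡1591, (H(m))^32≡1538, (H(m))^64≡1432, (H(m))^128≡2439, (H(m))^256≡1167, (H(m))^512≡1644, (H(m))^1024≡1008, (H(m))^2048≡2916
2603 = 2048 + 512 + 32 + 8 + 2 + 1, so (H(m))^2603 ≡ 2916·1644·1538·213·2967·2037 ≡ 2097 (mod 3127)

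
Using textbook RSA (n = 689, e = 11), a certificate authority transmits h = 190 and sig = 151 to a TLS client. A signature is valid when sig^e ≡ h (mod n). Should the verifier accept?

reject

Squares mod 689: sig^1≡151, sig^2≡64, sig^4≡651, sig^8≡66
11 = 8 + 2 + 1, so sig^11 ≡ 66·64·151 ≡ 499 (mod 689)
499 ≠ 190, so verification fails.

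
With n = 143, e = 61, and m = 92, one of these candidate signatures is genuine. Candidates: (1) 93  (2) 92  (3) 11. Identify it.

2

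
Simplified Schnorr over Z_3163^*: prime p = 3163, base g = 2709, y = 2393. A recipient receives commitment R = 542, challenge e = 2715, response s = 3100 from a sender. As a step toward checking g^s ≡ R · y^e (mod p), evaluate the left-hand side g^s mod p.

1711

2709^3100 mod 3163 = 1711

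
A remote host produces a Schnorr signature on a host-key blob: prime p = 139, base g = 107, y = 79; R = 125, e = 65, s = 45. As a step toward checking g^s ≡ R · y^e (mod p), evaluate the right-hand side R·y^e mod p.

79^65 mod 139 = 100
R · y^e ≡ 125·100 = 12500 ≡ 129 (mod 139)

129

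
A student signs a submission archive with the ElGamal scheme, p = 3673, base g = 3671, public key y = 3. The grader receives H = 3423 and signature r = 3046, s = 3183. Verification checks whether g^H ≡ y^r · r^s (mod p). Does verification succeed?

Left side g^H mod p:
Squares mod 3673: 3671^1≡3671, 3671^2≡4, 3671^4≡16, 3671^8≡256, 3671^16≡3095, 3671^32≡3514, 3671^64≡3243, 3671^128≡1250, 3671^256≡1475, 3671^512≡1209, 3671^1024≡3500, 3671^2048≡545
3423 = 2048 + 1024 + 256 + 64 + 16 + 8 + 4 + 2 + 1, so 3671^3423 ≡ 545·3500·1475·3243·3095·256·16·4·3671 ≡ 2891 (mod 3673)
Right side y^r · r^s mod p:
Squares mod 3673: 3^1≡3, 3^2≡9, 3^4≡81, 3^8≡2888, 3^16≡2834, 3^32≡2378, 3^64≡2137, 3^128≡1230, 3^256≡3297, 3^512≡1802, 3^1024≡272, 3^2048≡524
3046 = 2048 + 512 + 256 + 128 + 64 + 32 + 4 + 2, so 3^3046 ≡ 524·1802·3297·1230·2137·2378·81·9 ≡ 3519 (mod 3673)
Squares mod 3673: 3046^1≡3046, 3046^2≡118, 3046^4≡2905, 3046^8≡2144, 3046^16≡1813, 3046^32≡3307, 3046^64≡1728, 3046^128≡3508, 3046^256≡1514, 3046^512≡244, 3046^1024≡768, 3046^2048≡2144
3183 = 2048 + 1024 + 64 + 32 + 8 + 4 + 2 + 1, so 3046^3183 ≡ 2144·768·1728·3307·2144·2905·118·3046 ≡ 3122 (mod 3673)
3519·3122 = 10986318 ≡ 375 (mod 3673)
2891 ≠ 375, so verification fails.

fails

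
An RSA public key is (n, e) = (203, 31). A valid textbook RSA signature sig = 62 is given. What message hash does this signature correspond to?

sig^2 ≡ 62^2 = 3844 ≡ 190
sig^4 ≡ 190^2 = 36100 ≡ 169
sig^8 ≡ 169^2 = 28561 ≡ 141
sig^16 ≡ 141^2 = 19881 ≡ 190
31 = 16 + 8 + 4 + 2 + 1, so sig^31 ≡ 190·141·169·190·62 ≡ 6 (mod 203)

6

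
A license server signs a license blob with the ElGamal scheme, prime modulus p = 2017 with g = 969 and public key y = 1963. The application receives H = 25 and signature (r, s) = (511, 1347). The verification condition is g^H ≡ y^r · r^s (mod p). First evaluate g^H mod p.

95

969^2 = 938961 ≡ 1056
969^4 ≡ 1056^2 = 1115136 ≡ 1752
969^8 ≡ 1752^2 = 3069504 ≡ 1647
969^16 ≡ 1647^2 = 2712609 ≡ 1761
25 = 16 + 8 + 1, so 969^25 ≡ 1761·1647·969 ≡ 95 (mod 2017)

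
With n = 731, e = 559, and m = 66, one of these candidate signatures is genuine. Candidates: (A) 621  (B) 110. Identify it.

Candidate A: Squares mod 731: 621^1≡621, 621^2≡404, 621^4≡203, 621^8≡273, 621^16≡698, 621^32≡358, 621^64≡239, 621^128≡103, 621^256≡375, 621^512≡273; 559 = 512 + 32 + 8 + 4 + 2 + 1, so 621^559 ≡ 273·358·273·203·404·621 ≡ 665 (mod 731)
Candidate B: Squares mod 731: 110^1≡110, 110^2≡404, 110^4≡203, 110^8≡273, 110^16≡698, 110^32≡358, 110^64≡239, 110^128≡103, 110^256≡375, 110^512≡273; 559 = 512 + 32 + 8 + 4 + 2 + 1, so 110^559 ≡ 273·358·273·203·404·110 ≡ 66 (mod 731)
  → matches m = 66

B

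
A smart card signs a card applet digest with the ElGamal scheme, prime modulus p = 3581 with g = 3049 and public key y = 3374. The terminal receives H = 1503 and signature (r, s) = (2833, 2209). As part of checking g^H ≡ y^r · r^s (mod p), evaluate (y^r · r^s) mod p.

3374^2 = 11383876 ≡ 3458
3374^4 ≡ 3458^2 = 11957764 ≡ 805
3374^8 ≡ 805^2 = 648025 ≡ 3445
3374^16 ≡ 3445^2 = 11868025 ≡ 591
3374^32 ≡ 591^2 = 349281 ≡ 1924
3374^64 ≡ 1924^2 = 3701776 ≡ 2603
3374^128 ≡ 2603^2 = 6775609 ≡ 357
3374^256 ≡ 357^2 = 127449 ≡ 2114
3374^512 ≡ 2114^2 = 4468996 ≡ 3489
3374^1024 ≡ 3489^2 = 12173121 ≡ 1302
3374^2048 ≡ 1302^2 = 1695204 ≡ 1391
2833 = 2048 + 512 + 256 + 16 + 1, so 3374^2833 ≡ 1391·3489·2114·591·3374 ≡ 1286 (mod 3581)
2833^2 = 8025889 ≡ 868
2833^4 ≡ 868^2 = 753424 ≡ 1414
2833^8 ≡ 1414^2 = 1999396 ≡ 1198
2833^16 ≡ 1198^2 = 1435204 ≡ 2804
2833^32 ≡ 2804^2 = 7862416 ≡ 2121
2833^64 ≡ 2121^2 = 4498641 ≡ 905
2833^128 ≡ 905^2 = 819025 ≡ 2557
2833^256 ≡ 2557^2 = 6538249 ≡ 2924
2833^512 ≡ 2924^2 = 8549776 ≡ 1929
2833^1024 ≡ 1929^2 = 3721041 ≡ 382
2833^2048 ≡ 382^2 = 145924 ≡ 2684
2209 = 2048 + 128 + 32 + 1, so 2833^2209 ≡ 2684·2557·2121·2833 ≡ 1603 (mod 3581)
y^r · r^s ≡ 1286·1603 = 2061458 ≡ 2383 (mod 3581)

2383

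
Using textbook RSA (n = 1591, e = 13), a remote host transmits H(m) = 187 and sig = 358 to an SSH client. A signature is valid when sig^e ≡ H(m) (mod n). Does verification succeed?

fails

Squares mod 1591: sig^1≡358, sig^2≡884, sig^4≡275, sig^8≡848
13 = 8 + 4 + 1, so sig^13 ≡ 848·275·358 ≡ 1057 (mod 1591)
The recovered value 1057 does not match the digest 187.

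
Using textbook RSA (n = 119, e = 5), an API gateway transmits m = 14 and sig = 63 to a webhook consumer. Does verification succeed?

sig^2 ≡ 63^2 = 3969 ≡ 42
sig^4 ≡ 42^2 = 1764 ≡ 98
5 = 4 + 1, so sig^5 ≡ 98·63 ≡ 105 (mod 119)
105 ≠ 14, so verification fails.

fails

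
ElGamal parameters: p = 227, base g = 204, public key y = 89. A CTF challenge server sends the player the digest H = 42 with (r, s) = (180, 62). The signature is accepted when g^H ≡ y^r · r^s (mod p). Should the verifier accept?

accept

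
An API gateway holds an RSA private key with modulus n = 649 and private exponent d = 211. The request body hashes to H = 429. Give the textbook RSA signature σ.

110

H^2 ≡ 429^2 = 184041 ≡ 374
H^4 ≡ 374^2 = 139876 ≡ 341
H^8 ≡ 341^2 = 116281 ≡ 110
H^16 ≡ 110^2 = 12100 ≡ 418
H^32 ≡ 418^2 = 174724 ≡ 143
H^64 ≡ 143^2 = 20449 ≡ 330
H^128 ≡ 330^2 = 108900 ≡ 517
211 = 128 + 64 + 16 + 2 + 1, so H^211 ≡ 517·330·418·374·429 ≡ 110 (mod 649)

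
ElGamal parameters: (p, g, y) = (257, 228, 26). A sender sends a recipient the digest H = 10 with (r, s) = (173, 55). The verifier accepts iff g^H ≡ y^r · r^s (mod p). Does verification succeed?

passes

Left side g^H mod p:
228^2 = 51984 ≡ 70
228^4 ≡ 70^2 = 4900 ≡ 17
228^8 ≡ 17^2 = 289 ≡ 32
10 = 8 + 2, so 228^10 ≡ 32·70 ≡ 184 (mod 257)
Right side y^r · r^s mod p:
26^2 = 676 ≡ 162
26^4 ≡ 162^2 = 26244 ≡ 30
26^8 ≡ 30^2 = 900 ≡ 129
26^16 ≡ 129^2 = 16641 ≡ 193
26^32 ≡ 193^2 = 37249 ≡ 241
26^64 ≡ 241^2 = 58081 ≡ 256
26^128 ≡ 256^2 = 65536 ≡ 1
173 = 128 + 32 + 8 + 4 + 1, so 26^173 ≡ 1·241·129·30·26 ≡ 185 (mod 257)
173^2 = 29929 ≡ 117
173^4 ≡ 117^2 = 13689 ≡ 68
173^8 ≡ 68^2 = 4624 ≡ 255
173^16 ≡ 255^2 = 65025 ≡ 4
173^32 ≡ 4^2 = 16
55 = 32 + 16 + 4 + 2 + 1, so 173^55 ≡ 16·4·68·117·173 ≡ 26 (mod 257)
185·26 = 4810 ≡ 184 (mod 257)
184 ≡ 184 (mod 257), so the signature is genuine.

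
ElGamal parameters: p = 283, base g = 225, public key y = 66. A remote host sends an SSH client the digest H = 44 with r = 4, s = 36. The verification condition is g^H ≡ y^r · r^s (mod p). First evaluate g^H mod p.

Squares mod 283: 225^1≡225, 225^2≡251, 225^4≡175, 225^8≡61, 225^16≡42, 225^32≡66
44 = 32 + 8 + 4, so 225^44 ≡ 66·61·175 ≡ 163 (mod 283)

163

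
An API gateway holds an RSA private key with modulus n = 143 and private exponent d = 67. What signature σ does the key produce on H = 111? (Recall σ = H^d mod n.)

H^67 mod 143 = 45

45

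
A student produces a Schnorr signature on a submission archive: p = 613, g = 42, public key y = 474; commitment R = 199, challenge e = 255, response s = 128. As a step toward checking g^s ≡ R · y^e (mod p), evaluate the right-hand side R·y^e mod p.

474^2 = 224676 ≡ 318
474^4 ≡ 318^2 = 101124 ≡ 592
474^8 ≡ 592^2 = 350464 ≡ 441
474^16 ≡ 441^2 = 194481 ≡ 160
474^32 ≡ 160^2 = 25600 ≡ 467
474^64 ≡ 467^2 = 218089 ≡ 474
474^128 ≡ 474^2 = 224676 ≡ 318
255 = 128 + 64 + 32 + 16 + 8 + 4 + 2 + 1, so 474^255 ≡ 318·474·467·160·441·592·318·474 ≡ 547 (mod 613)
R · y^e ≡ 199·547 = 108853 ≡ 352 (mod 613)

352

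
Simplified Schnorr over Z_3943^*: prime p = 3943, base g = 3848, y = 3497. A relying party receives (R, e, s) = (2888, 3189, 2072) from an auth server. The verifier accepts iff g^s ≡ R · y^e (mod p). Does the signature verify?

does not verify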